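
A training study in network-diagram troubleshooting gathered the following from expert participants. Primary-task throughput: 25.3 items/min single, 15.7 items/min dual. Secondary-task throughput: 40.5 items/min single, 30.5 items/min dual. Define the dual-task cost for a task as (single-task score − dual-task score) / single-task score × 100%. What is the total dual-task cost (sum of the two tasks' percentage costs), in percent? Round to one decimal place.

Primary cost = (25.3 − 15.7) / 25.3 × 100% = 37.9447%.
Secondary cost = (40.5 − 30.5) / 40.5 × 100% = 24.6914%.
Total = 37.9447% + 24.6914% = 62.6361% ≈ 62.6%.

62.6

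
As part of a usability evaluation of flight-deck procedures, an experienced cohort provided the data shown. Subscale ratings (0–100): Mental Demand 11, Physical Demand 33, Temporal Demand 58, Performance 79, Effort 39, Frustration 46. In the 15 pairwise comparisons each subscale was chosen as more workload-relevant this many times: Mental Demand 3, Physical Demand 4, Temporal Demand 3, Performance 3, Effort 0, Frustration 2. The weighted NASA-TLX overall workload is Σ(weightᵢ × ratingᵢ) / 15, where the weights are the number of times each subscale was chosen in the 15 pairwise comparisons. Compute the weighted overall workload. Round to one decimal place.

The tallies are the weights (they sum to 15).
Weighted sum = 3·11 + 4·33 + 3·58 + 3·79 + 0·39 + 2·46
            = 33 + 132 + 174 + 237 + 0 + 92 = 668.
Overall workload = 668 / 15 = 44.5333 ≈ 44.5.

44.5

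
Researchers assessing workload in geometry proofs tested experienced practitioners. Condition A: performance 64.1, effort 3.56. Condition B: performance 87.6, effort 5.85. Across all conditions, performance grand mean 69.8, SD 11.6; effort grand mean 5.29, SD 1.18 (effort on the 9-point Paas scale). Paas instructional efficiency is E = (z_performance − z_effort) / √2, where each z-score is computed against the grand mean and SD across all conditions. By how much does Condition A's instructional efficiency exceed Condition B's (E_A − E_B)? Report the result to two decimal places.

-0.06

Condition A: z_P = (64.1 − 69.8)/11.6 = -0.4914; z_E = (3.56 − 5.29)/1.18 = -1.4661; E_A = (-0.4914 − (-1.4661))/√2 = 0.6892.
Condition B: z_P = (87.6 − 69.8)/11.6 = 1.5345; z_E = (5.85 − 5.29)/1.18 = 0.4746; E_B = (1.5345 − 0.4746)/√2 = 0.7495.
E_A − E_B = 0.6892 − 0.7495 = -0.0603 ≈ -0.06.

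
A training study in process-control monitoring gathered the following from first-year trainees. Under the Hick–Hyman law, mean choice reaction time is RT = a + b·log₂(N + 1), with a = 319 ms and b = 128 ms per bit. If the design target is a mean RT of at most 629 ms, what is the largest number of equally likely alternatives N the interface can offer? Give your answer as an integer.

Set 319 + 128·log₂(N + 1) ≤ 629.
log₂(N + 1) ≤ (629 − 319) / 128 = 2.4219.
N + 1 ≤ 2^2.4219 = 5.3588.
N ≤ 4.3588, so the largest integer N is 4.

4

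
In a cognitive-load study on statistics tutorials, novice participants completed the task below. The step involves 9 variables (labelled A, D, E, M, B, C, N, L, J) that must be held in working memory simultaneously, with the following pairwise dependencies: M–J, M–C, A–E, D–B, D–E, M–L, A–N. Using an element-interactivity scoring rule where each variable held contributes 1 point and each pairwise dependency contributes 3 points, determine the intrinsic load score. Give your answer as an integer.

30

Count of variables held simultaneously: 9.
Count of pairwise dependencies listed: 7.
Element contribution: 9 × 1 = 9.
Interaction contribution: 7 × 3 = 21.
Intrinsic load = 9 + 21 = 30.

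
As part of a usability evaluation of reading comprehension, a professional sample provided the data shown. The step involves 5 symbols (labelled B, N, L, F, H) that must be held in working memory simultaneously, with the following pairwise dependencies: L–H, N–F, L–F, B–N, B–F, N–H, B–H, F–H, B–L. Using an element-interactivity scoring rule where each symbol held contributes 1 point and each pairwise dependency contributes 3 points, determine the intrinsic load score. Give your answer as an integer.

Count of symbols held simultaneously: 5.
Count of pairwise dependencies listed: 9.
Element contribution: 5 × 1 = 5.
Interaction contribution: 9 × 3 = 27.
Intrinsic load = 5 + 27 = 32.

32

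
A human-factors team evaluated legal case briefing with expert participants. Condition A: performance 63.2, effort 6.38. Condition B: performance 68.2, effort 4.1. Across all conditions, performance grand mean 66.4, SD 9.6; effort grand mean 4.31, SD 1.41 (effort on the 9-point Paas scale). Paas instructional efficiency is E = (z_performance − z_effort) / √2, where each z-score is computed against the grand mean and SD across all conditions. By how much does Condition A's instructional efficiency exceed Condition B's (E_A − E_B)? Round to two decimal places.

Condition A: z_P = (63.2 − 66.4)/9.6 = -0.3333; z_E = (6.38 − 4.31)/1.41 = 1.4681; E_A = (-0.3333 − 1.4681)/√2 = -1.2738.
Condition B: z_P = (68.2 − 66.4)/9.6 = 0.1875; z_E = (4.1 − 4.31)/1.41 = -0.1489; E_B = (0.1875 − (-0.1489))/√2 = 0.2379.
E_A − E_B = -1.2738 − 0.2379 = -1.5117 ≈ -1.51.

-1.51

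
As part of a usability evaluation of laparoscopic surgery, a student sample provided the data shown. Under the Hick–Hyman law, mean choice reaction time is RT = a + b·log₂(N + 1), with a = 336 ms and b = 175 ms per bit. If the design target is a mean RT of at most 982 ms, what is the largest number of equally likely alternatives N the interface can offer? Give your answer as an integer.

Set 336 + 175·log₂(N + 1) ≤ 982.
log₂(N + 1) ≤ (982 − 336) / 175 = 3.6914.
N + 1 ≤ 2^3.6914 = 12.9188.
N ≤ 11.9188, so the largest integer N is 11.

11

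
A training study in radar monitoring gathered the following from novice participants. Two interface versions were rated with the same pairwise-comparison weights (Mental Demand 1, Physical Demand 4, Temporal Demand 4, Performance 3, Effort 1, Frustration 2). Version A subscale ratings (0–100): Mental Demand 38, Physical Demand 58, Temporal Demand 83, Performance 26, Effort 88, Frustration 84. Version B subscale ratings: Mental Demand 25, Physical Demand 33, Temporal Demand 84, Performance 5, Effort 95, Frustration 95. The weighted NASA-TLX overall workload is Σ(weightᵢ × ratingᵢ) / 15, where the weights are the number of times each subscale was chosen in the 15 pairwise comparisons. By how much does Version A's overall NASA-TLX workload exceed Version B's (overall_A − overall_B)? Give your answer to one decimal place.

9.5

Version A weighted sum = 1·38 + 4·58 + 4·83 + 3·26 + 1·88 + 2·84 = 38 + 232 + 332 + 78 + 88 + 168 = 936; overall_A = 936/15 = 62.4000.
Version B weighted sum = 1·25 + 4·33 + 4·84 + 3·5 + 1·95 + 2·95 = 25 + 132 + 336 + 15 + 95 + 190 = 793; overall_B = 793/15 = 52.8667.
Difference = 62.4000 − 52.8667 = 9.5333 ≈ 9.5.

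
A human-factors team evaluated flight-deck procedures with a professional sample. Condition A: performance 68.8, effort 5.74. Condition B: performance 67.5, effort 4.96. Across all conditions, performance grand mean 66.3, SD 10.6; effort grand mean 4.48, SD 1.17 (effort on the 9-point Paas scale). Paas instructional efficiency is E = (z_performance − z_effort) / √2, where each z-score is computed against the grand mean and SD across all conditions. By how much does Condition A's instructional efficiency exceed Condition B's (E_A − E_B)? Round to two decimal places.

Condition A: z_P = (68.8 − 66.3)/10.6 = 0.2358; z_E = (5.74 − 4.48)/1.17 = 1.0769; E_A = (0.2358 − 1.0769)/√2 = -0.5947.
Condition B: z_P = (67.5 − 66.3)/10.6 = 0.1132; z_E = (4.96 − 4.48)/1.17 = 0.4103; E_B = (0.1132 − 0.4103)/√2 = -0.2101.
E_A − E_B = -0.5947 − (-0.2101) = -0.3846 ≈ -0.38.

-0.38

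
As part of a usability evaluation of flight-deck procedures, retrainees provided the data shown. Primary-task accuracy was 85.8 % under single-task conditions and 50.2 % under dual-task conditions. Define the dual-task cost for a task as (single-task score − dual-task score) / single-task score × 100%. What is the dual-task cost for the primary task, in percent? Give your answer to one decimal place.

41.5

Cost = (85.8 − 50.2) / 85.8 × 100%
     = 35.6000 / 85.8 × 100% = 41.4918%.
≈ 41.5%.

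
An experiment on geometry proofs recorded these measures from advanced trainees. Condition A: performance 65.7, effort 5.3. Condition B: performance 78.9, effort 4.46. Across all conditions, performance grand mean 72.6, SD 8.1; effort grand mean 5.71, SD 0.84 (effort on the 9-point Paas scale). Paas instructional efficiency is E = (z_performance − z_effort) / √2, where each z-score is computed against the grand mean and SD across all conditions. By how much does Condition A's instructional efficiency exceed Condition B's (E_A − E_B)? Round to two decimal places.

Condition A: z_P = (65.7 − 72.6)/8.1 = -0.8519; z_E = (5.3 − 5.71)/0.84 = -0.4881; E_A = (-0.8519 − (-0.4881))/√2 = -0.2572.
Condition B: z_P = (78.9 − 72.6)/8.1 = 0.7778; z_E = (4.46 − 5.71)/0.84 = -1.4881; E_B = (0.7778 − (-1.4881))/√2 = 1.6022.
E_A − E_B = -0.2572 − 1.6022 = -1.8594 ≈ -1.86.

-1.86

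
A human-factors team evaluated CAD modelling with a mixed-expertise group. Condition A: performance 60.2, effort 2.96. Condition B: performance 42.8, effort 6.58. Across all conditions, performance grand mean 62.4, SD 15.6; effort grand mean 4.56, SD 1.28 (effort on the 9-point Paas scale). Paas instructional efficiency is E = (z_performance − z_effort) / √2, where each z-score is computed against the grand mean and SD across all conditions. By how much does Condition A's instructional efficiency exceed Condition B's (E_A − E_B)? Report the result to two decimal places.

2.79

Condition A: z_P = (60.2 − 62.4)/15.6 = -0.1410; z_E = (2.96 − 4.56)/1.28 = -1.2500; E_A = (-0.1410 − (-1.2500))/√2 = 0.7842.
Condition B: z_P = (42.8 − 62.4)/15.6 = -1.2564; z_E = (6.58 − 4.56)/1.28 = 1.5781; E_B = (-1.2564 − 1.5781)/√2 = -2.0043.
E_A − E_B = 0.7842 − (-2.0043) = 2.7885 ≈ 2.79.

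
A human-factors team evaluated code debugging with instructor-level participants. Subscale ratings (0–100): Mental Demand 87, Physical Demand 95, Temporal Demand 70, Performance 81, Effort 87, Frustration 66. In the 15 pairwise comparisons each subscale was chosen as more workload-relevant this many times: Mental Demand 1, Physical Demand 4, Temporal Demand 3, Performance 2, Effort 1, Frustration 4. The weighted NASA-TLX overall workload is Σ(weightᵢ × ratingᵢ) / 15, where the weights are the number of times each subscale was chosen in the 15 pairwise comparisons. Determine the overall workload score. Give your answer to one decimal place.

The tallies are the weights (they sum to 15).
Weighted sum = 1·87 + 4·95 + 3·70 + 2·81 + 1·87 + 4·66
            = 87 + 380 + 210 + 162 + 87 + 264 = 1190.
Overall workload = 1190 / 15 = 79.3333 ≈ 79.3.

79.3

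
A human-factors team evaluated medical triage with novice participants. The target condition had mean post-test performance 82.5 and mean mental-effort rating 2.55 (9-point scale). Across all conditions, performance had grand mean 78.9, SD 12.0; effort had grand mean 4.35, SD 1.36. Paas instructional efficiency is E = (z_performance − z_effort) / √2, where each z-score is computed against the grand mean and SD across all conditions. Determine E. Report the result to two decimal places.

1.15

z_performance = (82.5 − 78.9) / 12.0 = 3.6000 / 12.0 = 0.3000.
z_effort = (2.55 − 4.35) / 1.36 = -1.8000 / 1.36 = -1.3235.
z_P − z_E = 0.3000 − (-1.3235) = 1.6235.
E = 1.6235 / √2 = 1.6235 / 1.41421 = 1.1480 ≈ 1.15.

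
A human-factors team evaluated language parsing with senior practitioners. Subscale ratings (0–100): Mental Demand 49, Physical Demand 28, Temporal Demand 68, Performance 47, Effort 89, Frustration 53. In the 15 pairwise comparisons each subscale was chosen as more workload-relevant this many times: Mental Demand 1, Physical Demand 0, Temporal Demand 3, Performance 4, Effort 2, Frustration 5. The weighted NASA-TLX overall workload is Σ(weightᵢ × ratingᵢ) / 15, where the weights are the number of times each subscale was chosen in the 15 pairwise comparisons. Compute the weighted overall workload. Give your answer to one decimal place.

58.9

The tallies are the weights (they sum to 15).
Weighted sum = 1·49 + 0·28 + 3·68 + 4·47 + 2·89 + 5·53
            = 49 + 0 + 204 + 188 + 178 + 265 = 884.
Overall workload = 884 / 15 = 58.9333 ≈ 58.9.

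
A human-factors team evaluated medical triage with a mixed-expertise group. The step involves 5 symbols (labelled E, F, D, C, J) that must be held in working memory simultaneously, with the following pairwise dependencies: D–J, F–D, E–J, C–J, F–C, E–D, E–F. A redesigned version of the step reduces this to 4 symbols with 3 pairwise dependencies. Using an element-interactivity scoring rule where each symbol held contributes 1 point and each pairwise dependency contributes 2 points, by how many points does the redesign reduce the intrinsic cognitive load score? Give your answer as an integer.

Original: 5 × 1 + 7 × 2 = 5 + 14 = 19.
Redesigned: 4 × 1 + 3 × 2 = 4 + 6 = 10.
Reduction = 19 − 10 = 9.

9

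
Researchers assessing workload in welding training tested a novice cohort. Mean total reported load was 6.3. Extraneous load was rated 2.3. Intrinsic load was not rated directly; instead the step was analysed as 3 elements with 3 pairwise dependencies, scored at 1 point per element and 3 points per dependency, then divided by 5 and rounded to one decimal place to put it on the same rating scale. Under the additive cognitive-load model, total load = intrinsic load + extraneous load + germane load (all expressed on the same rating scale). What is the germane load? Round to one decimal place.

Intrinsic (element-interactivity): (3 × 1 + 3 × 3) / 5 = 12 / 5 = 2.4000 → 2.4.
germane load = total − intrinsic − extraneous
             = 6.3 − 2.4 − 2.3 = 1.6.

1.6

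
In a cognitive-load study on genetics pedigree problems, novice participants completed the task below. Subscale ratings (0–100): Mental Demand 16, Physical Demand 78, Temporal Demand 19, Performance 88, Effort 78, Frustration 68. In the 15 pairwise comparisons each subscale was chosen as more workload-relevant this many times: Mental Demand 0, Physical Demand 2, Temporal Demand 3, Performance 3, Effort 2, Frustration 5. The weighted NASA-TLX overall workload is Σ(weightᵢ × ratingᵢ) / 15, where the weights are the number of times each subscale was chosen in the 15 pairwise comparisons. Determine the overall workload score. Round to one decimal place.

The tallies are the weights (they sum to 15).
Weighted sum = 0·16 + 2·78 + 3·19 + 3·88 + 2·78 + 5·68
            = 0 + 156 + 57 + 264 + 156 + 340 = 973.
Overall workload = 973 / 15 = 64.8667 ≈ 64.9.

64.9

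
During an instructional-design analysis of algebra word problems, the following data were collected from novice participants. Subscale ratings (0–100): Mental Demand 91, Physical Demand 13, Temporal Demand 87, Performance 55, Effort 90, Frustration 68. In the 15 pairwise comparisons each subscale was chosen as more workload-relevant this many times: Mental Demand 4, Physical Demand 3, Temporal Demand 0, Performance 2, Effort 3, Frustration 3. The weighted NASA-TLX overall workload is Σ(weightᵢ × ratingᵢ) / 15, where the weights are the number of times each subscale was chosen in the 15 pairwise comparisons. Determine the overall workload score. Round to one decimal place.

65.8

The tallies are the weights (they sum to 15).
Weighted sum = 4·91 + 3·13 + 0·87 + 2·55 + 3·90 + 3·68
            = 364 + 39 + 0 + 110 + 270 + 204 = 987.
Overall workload = 987 / 15 = 65.8000 ≈ 65.8.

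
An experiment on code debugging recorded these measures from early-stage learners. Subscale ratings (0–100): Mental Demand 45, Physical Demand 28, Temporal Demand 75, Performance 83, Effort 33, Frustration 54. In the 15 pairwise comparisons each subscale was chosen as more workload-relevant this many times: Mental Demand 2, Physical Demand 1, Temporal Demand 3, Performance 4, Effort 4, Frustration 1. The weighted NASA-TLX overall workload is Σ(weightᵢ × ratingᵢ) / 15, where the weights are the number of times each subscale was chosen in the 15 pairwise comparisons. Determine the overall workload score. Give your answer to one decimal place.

57.4

The tallies are the weights (they sum to 15).
Weighted sum = 2·45 + 1·28 + 3·75 + 4·83 + 4·33 + 1·54
            = 90 + 28 + 225 + 332 + 132 + 54 = 861.
Overall workload = 861 / 15 = 57.4000 ≈ 57.4.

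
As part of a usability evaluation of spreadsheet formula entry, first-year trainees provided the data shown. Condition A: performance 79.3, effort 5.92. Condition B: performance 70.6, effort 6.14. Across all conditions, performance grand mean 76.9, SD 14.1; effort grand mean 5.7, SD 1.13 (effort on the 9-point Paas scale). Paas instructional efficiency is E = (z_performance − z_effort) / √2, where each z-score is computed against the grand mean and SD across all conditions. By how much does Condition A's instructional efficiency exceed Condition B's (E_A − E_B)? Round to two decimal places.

Condition A: z_P = (79.3 − 76.9)/14.1 = 0.1702; z_E = (5.92 − 5.7)/1.13 = 0.1947; E_A = (0.1702 − 0.1947)/√2 = -0.0173.
Condition B: z_P = (70.6 − 76.9)/14.1 = -0.4468; z_E = (6.14 − 5.7)/1.13 = 0.3894; E_B = (-0.4468 − 0.3894)/√2 = -0.5913.
E_A − E_B = -0.0173 − (-0.5913) = 0.5740 ≈ 0.57.

0.57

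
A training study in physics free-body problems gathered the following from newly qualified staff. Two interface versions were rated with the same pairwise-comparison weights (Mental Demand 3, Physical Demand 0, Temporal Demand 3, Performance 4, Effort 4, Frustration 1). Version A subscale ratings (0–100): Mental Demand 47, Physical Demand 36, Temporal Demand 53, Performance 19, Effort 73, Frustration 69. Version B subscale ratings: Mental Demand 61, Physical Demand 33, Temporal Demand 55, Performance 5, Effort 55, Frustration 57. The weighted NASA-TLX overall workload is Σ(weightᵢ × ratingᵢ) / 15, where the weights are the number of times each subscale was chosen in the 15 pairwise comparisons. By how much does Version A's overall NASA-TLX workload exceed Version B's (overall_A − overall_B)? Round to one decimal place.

Version A weighted sum = 3·47 + 0·36 + 3·53 + 4·19 + 4·73 + 1·69 = 141 + 0 + 159 + 76 + 292 + 69 = 737; overall_A = 737/15 = 49.1333.
Version B weighted sum = 3·61 + 0·33 + 3·55 + 4·5 + 4·55 + 1·57 = 183 + 0 + 165 + 20 + 220 + 57 = 645; overall_B = 645/15 = 43.0000.
Difference = 49.1333 − 43.0000 = 6.1333 ≈ 6.1.

6.1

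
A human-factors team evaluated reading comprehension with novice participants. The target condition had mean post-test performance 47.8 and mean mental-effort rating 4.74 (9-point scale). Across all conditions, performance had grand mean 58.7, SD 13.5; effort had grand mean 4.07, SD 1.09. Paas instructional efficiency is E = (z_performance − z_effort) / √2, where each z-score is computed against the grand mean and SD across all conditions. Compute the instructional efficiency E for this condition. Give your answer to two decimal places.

-1.01

z_performance = (47.8 − 58.7) / 13.5 = -10.9000 / 13.5 = -0.8074.
z_effort = (4.74 − 4.07) / 1.09 = 0.6700 / 1.09 = 0.6147.
z_P − z_E = -0.8074 − 0.6147 = -1.4221.
E = -1.4221 / √2 = -1.4221 / 1.41421 = -1.0056 ≈ -1.01.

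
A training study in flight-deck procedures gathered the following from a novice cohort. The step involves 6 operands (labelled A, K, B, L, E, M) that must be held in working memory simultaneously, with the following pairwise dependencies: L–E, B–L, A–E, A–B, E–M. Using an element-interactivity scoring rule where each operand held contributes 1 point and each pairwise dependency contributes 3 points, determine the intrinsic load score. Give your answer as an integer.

21

Count of operands held simultaneously: 6.
Count of pairwise dependencies listed: 5.
Element contribution: 6 × 1 = 6.
Interaction contribution: 5 × 3 = 15.
Intrinsic load = 6 + 15 = 21.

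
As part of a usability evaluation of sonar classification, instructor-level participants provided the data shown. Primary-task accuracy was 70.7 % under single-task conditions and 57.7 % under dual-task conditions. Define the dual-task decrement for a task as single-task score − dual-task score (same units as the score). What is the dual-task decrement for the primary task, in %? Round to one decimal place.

Decrement = 70.7 − 57.7 = 13.0000 % ≈ 13.0 %.

13.0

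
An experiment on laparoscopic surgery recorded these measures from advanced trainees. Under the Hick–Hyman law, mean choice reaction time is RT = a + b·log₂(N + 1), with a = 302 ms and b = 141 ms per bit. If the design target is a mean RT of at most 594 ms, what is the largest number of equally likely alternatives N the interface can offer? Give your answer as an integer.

3

Set 302 + 141·log₂(N + 1) ≤ 594.
log₂(N + 1) ≤ (594 − 302) / 141 = 2.0709.
N + 1 ≤ 2^2.0709 = 4.2015.
N ≤ 3.2015, so the largest integer N is 3.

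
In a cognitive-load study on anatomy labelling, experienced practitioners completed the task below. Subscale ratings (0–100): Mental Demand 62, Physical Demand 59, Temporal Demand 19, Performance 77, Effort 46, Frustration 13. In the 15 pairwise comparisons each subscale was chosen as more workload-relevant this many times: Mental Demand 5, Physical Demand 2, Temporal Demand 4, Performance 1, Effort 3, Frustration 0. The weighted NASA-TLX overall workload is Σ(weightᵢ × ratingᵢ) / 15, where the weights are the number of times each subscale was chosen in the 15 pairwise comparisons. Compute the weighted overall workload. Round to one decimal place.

The tallies are the weights (they sum to 15).
Weighted sum = 5·62 + 2·59 + 4·19 + 1·77 + 3·46 + 0·13
            = 310 + 118 + 76 + 77 + 138 + 0 = 719.
Overall workload = 719 / 15 = 47.9333 ≈ 47.9.

47.9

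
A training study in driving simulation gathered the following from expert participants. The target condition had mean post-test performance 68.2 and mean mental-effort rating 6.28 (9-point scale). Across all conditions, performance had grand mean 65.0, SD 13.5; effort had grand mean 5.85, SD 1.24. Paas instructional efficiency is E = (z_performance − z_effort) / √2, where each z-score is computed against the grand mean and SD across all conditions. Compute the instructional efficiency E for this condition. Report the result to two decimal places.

z_performance = (68.2 − 65.0) / 13.5 = 3.2000 / 13.5 = 0.2370.
z_effort = (6.28 − 5.85) / 1.24 = 0.4300 / 1.24 = 0.3468.
z_P − z_E = 0.2370 − 0.3468 = -0.1098.
E = -0.1098 / √2 = -0.1098 / 1.41421 = -0.0776 ≈ -0.08.

-0.08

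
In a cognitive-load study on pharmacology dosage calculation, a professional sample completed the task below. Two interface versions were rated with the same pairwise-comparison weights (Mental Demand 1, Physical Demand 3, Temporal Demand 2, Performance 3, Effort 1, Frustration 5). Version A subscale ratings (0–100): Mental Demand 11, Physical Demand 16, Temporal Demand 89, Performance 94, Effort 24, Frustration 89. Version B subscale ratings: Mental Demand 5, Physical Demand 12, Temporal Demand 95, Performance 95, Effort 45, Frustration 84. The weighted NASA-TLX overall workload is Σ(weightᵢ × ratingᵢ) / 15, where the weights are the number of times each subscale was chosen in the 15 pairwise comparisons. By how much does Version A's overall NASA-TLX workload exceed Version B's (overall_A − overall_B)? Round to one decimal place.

0.5

Version A weighted sum = 1·11 + 3·16 + 2·89 + 3·94 + 1·24 + 5·89 = 11 + 48 + 178 + 282 + 24 + 445 = 988; overall_A = 988/15 = 65.8667.
Version B weighted sum = 1·5 + 3·12 + 2·95 + 3·95 + 1·45 + 5·84 = 5 + 36 + 190 + 285 + 45 + 420 = 981; overall_B = 981/15 = 65.4000.
Difference = 65.8667 − 65.4000 = 0.4667 ≈ 0.5.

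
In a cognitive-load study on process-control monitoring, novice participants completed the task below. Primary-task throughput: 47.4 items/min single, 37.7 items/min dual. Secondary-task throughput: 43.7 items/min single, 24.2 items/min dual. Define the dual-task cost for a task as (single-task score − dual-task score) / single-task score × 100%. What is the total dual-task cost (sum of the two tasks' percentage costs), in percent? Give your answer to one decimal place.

Primary cost = (47.4 − 37.7) / 47.4 × 100% = 20.4641%.
Secondary cost = (43.7 − 24.2) / 43.7 × 100% = 44.6224%.
Total = 20.4641% + 44.6224% = 65.0865% ≈ 65.1%.

65.1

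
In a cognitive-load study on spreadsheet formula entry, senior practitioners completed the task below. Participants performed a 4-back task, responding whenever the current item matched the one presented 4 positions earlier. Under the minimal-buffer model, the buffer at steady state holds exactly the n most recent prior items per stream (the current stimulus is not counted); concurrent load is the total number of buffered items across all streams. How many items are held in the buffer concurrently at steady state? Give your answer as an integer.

4

The buffer holds the 4 most recent prior items.
Steady-state concurrent load = 4 items.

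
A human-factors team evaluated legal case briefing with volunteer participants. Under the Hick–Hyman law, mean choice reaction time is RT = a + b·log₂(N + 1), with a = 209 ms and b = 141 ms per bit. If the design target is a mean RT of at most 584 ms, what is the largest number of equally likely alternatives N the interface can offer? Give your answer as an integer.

Set 209 + 141·log₂(N + 1) ≤ 584.
log₂(N + 1) ≤ (584 − 209) / 141 = 2.6596.
N + 1 ≤ 2^2.6596 = 6.3186.
N ≤ 5.3186, so the largest integer N is 5.

5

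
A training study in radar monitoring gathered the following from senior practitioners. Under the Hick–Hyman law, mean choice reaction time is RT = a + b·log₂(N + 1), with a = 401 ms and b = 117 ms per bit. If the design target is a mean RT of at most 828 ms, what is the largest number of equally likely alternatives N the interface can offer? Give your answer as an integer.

11

Set 401 + 117·log₂(N + 1) ≤ 828.
log₂(N + 1) ≤ (828 − 401) / 117 = 3.6496.
N + 1 ≤ 2^3.6496 = 12.5499.
N ≤ 11.5499, so the largest integer N is 11.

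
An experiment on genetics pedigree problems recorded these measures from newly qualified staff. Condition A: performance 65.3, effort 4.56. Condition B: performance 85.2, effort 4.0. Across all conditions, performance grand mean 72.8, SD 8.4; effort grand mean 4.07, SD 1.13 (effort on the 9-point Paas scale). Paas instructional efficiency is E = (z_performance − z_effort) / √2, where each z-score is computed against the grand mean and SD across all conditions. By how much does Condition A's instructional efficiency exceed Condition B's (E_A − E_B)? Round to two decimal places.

-2.03

Condition A: z_P = (65.3 − 72.8)/8.4 = -0.8929; z_E = (4.56 − 4.07)/1.13 = 0.4336; E_A = (-0.8929 − 0.4336)/√2 = -0.9380.
Condition B: z_P = (85.2 − 72.8)/8.4 = 1.4762; z_E = (4.0 − 4.07)/1.13 = -0.0619; E_B = (1.4762 − (-0.0619))/√2 = 1.0876.
E_A − E_B = -0.9380 − 1.0876 = -2.0256 ≈ -2.03.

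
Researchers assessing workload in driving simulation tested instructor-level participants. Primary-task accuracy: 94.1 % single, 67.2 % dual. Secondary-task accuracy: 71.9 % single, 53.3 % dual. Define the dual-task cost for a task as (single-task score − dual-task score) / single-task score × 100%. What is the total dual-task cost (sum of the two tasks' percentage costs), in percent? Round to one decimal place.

Primary cost = (94.1 − 67.2) / 94.1 × 100% = 28.5866%.
Secondary cost = (71.9 − 53.3) / 71.9 × 100% = 25.8693%.
Total = 28.5866% + 25.8693% = 54.4559% ≈ 54.5%.

54.5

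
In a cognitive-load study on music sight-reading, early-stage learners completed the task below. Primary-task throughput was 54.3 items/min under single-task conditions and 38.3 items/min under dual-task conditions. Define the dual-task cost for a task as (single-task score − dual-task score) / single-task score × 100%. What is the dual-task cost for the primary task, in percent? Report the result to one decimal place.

Cost = (54.3 − 38.3) / 54.3 × 100%
     = 16.0000 / 54.3 × 100% = 29.4659%.
≈ 29.5%.

29.5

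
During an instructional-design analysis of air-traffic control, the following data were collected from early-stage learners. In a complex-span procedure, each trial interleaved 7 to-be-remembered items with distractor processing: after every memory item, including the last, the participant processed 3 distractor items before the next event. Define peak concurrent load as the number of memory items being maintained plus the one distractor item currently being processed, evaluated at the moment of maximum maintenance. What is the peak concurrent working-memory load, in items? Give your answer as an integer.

8

Maintenance is greatest during the distractor(s) after memory item 7: all 7 memory items are being held.
One distractor item is concurrently being processed.
Peak concurrent load = 7 + 1 = 8 items.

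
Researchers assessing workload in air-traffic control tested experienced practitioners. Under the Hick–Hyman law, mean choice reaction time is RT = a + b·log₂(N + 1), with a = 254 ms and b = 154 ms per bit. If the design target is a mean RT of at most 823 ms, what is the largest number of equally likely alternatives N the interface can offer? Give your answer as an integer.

11

Set 254 + 154·log₂(N + 1) ≤ 823.
log₂(N + 1) ≤ (823 − 254) / 154 = 3.6948.
N + 1 ≤ 2^3.6948 = 12.9493.
N ≤ 11.9493, so the largest integer N is 11.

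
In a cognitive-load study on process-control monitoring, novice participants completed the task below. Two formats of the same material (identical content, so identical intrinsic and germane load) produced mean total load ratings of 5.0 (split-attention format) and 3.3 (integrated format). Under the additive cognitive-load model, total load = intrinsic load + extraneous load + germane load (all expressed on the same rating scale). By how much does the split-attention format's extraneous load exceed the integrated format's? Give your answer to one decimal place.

1.7

Intrinsic and germane load are equal across formats, so the difference in total load equals the difference in extraneous load.
Extraneous-load difference = 5.0 − 3.3 = 1.7.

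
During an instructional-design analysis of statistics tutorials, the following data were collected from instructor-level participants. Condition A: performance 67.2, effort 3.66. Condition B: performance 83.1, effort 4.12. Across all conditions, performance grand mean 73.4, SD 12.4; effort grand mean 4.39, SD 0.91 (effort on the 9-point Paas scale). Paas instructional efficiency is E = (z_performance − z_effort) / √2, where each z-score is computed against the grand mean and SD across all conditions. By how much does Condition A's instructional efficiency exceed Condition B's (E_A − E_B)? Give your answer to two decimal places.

Condition A: z_P = (67.2 − 73.4)/12.4 = -0.5000; z_E = (3.66 − 4.39)/0.91 = -0.8022; E_A = (-0.5000 − (-0.8022))/√2 = 0.2137.
Condition B: z_P = (83.1 − 73.4)/12.4 = 0.7823; z_E = (4.12 − 4.39)/0.91 = -0.2967; E_B = (0.7823 − (-0.2967))/√2 = 0.7630.
E_A − E_B = 0.2137 − 0.7630 = -0.5493 ≈ -0.55.

-0.55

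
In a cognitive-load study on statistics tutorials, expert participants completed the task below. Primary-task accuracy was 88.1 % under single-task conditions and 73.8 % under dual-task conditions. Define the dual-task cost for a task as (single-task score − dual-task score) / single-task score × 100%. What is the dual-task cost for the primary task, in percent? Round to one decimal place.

Cost = (88.1 − 73.8) / 88.1 × 100%
     = 14.3000 / 88.1 × 100% = 16.2316%.
≈ 16.2%.

16.2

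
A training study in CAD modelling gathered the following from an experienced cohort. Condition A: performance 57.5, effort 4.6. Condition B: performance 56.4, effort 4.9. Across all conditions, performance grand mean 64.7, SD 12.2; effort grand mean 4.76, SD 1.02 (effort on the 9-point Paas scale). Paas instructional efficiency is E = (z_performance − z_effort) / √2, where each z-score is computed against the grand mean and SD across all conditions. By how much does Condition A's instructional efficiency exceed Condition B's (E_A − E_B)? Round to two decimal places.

0.27

Condition A: z_P = (57.5 − 64.7)/12.2 = -0.5902; z_E = (4.6 − 4.76)/1.02 = -0.1569; E_A = (-0.5902 − (-0.1569))/√2 = -0.3064.
Condition B: z_P = (56.4 − 64.7)/12.2 = -0.6803; z_E = (4.9 − 4.76)/1.02 = 0.1373; E_B = (-0.6803 − 0.1373)/√2 = -0.5781.
E_A − E_B = -0.3064 − (-0.5781) = 0.2717 ≈ 0.27.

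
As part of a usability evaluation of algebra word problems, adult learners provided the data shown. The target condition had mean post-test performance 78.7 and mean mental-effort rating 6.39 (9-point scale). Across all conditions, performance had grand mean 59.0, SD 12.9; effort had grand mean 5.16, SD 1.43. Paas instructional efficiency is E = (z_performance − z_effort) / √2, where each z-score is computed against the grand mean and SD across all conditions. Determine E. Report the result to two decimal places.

z_performance = (78.7 − 59.0) / 12.9 = 19.7000 / 12.9 = 1.5271.
z_effort = (6.39 − 5.16) / 1.43 = 1.2300 / 1.43 = 0.8601.
z_P − z_E = 1.5271 − 0.8601 = 0.6670.
E = 0.6670 / √2 = 0.6670 / 1.41421 = 0.4716 ≈ 0.47.

0.47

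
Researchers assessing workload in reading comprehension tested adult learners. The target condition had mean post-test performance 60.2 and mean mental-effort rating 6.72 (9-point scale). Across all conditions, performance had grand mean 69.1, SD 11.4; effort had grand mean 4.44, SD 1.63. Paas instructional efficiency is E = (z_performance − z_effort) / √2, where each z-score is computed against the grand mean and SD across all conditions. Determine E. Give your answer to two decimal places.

-1.54

z_performance = (60.2 − 69.1) / 11.4 = -8.9000 / 11.4 = -0.7807.
z_effort = (6.72 − 4.44) / 1.63 = 2.2800 / 1.63 = 1.3988.
z_P − z_E = -0.7807 − 1.3988 = -2.1795.
E = -2.1795 / √2 = -2.1795 / 1.41421 = -1.5411 ≈ -1.54.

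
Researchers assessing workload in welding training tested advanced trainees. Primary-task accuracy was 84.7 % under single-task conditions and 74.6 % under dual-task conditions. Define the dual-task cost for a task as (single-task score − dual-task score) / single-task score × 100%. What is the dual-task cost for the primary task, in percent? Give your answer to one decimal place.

11.9

Cost = (84.7 − 74.6) / 84.7 × 100%
     = 10.1000 / 84.7 × 100% = 11.9244%.
≈ 11.9%.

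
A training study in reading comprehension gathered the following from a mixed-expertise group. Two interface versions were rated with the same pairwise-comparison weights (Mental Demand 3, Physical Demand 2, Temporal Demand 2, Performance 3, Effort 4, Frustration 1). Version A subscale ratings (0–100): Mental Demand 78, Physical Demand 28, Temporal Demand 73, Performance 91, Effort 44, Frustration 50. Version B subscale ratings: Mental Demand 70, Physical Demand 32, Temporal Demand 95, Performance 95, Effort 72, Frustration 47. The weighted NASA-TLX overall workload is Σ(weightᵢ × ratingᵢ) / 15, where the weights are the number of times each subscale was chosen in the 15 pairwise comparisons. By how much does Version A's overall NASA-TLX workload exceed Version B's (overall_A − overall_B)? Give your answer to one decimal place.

-9.9

Version A weighted sum = 3·78 + 2·28 + 2·73 + 3·91 + 4·44 + 1·50 = 234 + 56 + 146 + 273 + 176 + 50 = 935; overall_A = 935/15 = 62.3333.
Version B weighted sum = 3·70 + 2·32 + 2·95 + 3·95 + 4·72 + 1·47 = 210 + 64 + 190 + 285 + 288 + 47 = 1084; overall_B = 1084/15 = 72.2667.
Difference = 62.3333 − 72.2667 = -9.9334 ≈ -9.9.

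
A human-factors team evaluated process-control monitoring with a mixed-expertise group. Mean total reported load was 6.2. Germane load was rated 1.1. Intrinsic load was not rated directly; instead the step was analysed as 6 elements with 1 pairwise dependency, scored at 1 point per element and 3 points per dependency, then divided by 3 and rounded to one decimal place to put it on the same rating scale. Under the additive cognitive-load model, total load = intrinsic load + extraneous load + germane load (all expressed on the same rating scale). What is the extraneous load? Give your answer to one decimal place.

Intrinsic (element-interactivity): (6 × 1 + 1 × 3) / 3 = 9 / 3 = 3.0000 → 3.0.
extraneous load = total − intrinsic − germane
             = 6.2 − 3.0 − 1.1 = 2.1.

2.1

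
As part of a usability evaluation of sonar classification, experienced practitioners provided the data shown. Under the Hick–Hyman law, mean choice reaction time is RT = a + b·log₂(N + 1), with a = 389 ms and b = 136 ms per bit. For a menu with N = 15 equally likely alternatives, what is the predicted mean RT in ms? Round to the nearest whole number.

log₂(15 + 1) = log₂(16) = 4.0000.
RT = 389 + 136 × 4.0000 = 389 + 544.0000 = 933.0000 ms.
≈ 933 ms.

933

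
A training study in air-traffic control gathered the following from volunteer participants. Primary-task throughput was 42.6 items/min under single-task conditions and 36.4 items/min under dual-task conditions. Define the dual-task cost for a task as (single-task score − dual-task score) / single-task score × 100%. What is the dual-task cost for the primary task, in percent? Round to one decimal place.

Cost = (42.6 − 36.4) / 42.6 × 100%
     = 6.2000 / 42.6 × 100% = 14.5540%.
≈ 14.6%.

14.6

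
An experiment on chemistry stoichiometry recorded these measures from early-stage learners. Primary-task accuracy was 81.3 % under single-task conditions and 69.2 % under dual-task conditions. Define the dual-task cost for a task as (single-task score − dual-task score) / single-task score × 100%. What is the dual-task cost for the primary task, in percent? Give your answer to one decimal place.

Cost = (81.3 − 69.2) / 81.3 × 100%
     = 12.1000 / 81.3 × 100% = 14.8831%.
≈ 14.9%.

14.9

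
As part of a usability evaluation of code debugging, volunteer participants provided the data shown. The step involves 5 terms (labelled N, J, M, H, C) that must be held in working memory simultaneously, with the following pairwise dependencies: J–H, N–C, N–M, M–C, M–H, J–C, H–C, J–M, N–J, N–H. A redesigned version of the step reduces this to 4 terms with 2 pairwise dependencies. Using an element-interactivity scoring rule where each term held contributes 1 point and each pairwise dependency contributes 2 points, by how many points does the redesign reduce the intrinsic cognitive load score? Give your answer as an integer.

Original: 5 × 1 + 10 × 2 = 5 + 20 = 25.
Redesigned: 4 × 1 + 2 × 2 = 4 + 4 = 8.
Reduction = 25 − 8 = 17.

17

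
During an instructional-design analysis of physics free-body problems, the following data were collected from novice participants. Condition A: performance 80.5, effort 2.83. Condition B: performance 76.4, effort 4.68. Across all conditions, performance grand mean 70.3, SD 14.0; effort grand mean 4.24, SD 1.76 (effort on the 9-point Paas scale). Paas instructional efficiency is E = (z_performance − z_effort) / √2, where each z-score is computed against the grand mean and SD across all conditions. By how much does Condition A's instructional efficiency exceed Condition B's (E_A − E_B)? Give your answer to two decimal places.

Condition A: z_P = (80.5 − 70.3)/14.0 = 0.7286; z_E = (2.83 − 4.24)/1.76 = -0.8011; E_A = (0.7286 − (-0.8011))/√2 = 1.0817.
Condition B: z_P = (76.4 − 70.3)/14.0 = 0.4357; z_E = (4.68 − 4.24)/1.76 = 0.2500; E_B = (0.4357 − 0.2500)/√2 = 0.1313.
E_A − E_B = 1.0817 − 0.1313 = 0.9504 ≈ 0.95.

0.95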